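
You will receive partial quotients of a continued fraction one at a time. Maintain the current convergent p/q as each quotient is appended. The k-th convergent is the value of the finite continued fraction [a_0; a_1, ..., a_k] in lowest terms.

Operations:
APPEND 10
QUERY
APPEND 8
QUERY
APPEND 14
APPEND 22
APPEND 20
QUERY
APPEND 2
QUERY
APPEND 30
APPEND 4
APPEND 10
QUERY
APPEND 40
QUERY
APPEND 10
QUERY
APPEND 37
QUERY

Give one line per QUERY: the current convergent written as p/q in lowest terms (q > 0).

10/1
81/8
506124/49993
1037497/102480
1307247364/129124913
52417456193/5177596572
525481809294/51905090633
19495244400071/1925665949993

APPEND 10: p_0 = 10·1 + 0 = 10, q_0 = 10·0 + 1 = 1 → 10/1
APPEND 8: p_1 = 8·10 + 1 = 81, q_1 = 8·1 + 0 = 8 → 81/8
APPEND 14: p_2 = 14·81 + 10 = 1144, q_2 = 14·8 + 1 = 113 → 1144/113
APPEND 22: p_3 = 22·1144 + 81 = 25249, q_3 = 22·113 + 8 = 2494 → 25249/2494
APPEND 20: p_4 = 20·25249 + 1144 = 506124, q_4 = 20·2494 + 113 = 49993 → 506124/49993
APPEND 2: p_5 = 2·506124 + 25249 = 1037497, q_5 = 2·49993 + 2494 = 102480 → 1037497/102480
APPEND 30: p_6 = 30·1037497 + 506124 = 31631034, q_6 = 30·102480 + 49993 = 3124393 → 31631034/3124393
APPEND 4: p_7 = 4·31631034 + 1037497 = 127561633, q_7 = 4·3124393 + 102480 = 12600052 → 127561633/12600052
APPEND 10: p_8 = 10·127561633 + 31631034 = 1307247364, q_8 = 10·12600052 + 3124393 = 129124913 → 1307247364/129124913
APPEND 40: p_9 = 40·1307247364 + 127561633 = 52417456193, q_9 = 40·129124913 + 12600052 = 5177596572 → 52417456193/5177596572
APPEND 10: p_10 = 10·52417456193 + 1307247364 = 525481809294, q_10 = 10·5177596572 + 129124913 = 51905090633 → 525481809294/51905090633
APPEND 37: p_11 = 37·525481809294 + 52417456193 = 19495244400071, q_11 = 37·51905090633 + 5177596572 = 1925665949993 → 19495244400071/1925665949993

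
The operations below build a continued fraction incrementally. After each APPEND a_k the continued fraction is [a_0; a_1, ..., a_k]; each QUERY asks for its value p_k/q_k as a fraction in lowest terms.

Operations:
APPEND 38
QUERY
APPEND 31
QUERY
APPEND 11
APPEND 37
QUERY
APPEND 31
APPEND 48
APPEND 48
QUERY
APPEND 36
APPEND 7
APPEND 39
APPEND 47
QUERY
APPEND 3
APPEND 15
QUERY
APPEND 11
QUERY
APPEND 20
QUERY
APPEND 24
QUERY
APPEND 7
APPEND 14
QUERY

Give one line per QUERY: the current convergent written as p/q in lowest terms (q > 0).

APPEND 38: p_0 = 38·1 + 0 = 38, q_0 = 38·0 + 1 = 1 → 38/1
APPEND 31: p_1 = 31·38 + 1 = 1179, q_1 = 31·1 + 0 = 31 → 1179/31
APPEND 11: p_2 = 11·1179 + 38 = 13007, q_2 = 11·31 + 1 = 342 → 13007/342
APPEND 37: p_3 = 37·13007 + 1179 = 482438, q_3 = 37·342 + 31 = 12685 → 482438/12685
APPEND 31: p_4 = 31·482438 + 13007 = 14968585, q_4 = 31·12685 + 342 = 393577 → 14968585/393577
APPEND 48: p_5 = 48·14968585 + 482438 = 718974518, q_5 = 48·393577 + 12685 = 18904381 → 718974518/18904381
APPEND 48: p_6 = 48·718974518 + 14968585 = 34525745449, q_6 = 48·18904381 + 393577 = 907803865 → 34525745449/907803865
APPEND 36: p_7 = 36·34525745449 + 718974518 = 1243645810682, q_7 = 36·907803865 + 18904381 = 32699843521 → 1243645810682/32699843521
APPEND 7: p_8 = 7·1243645810682 + 34525745449 = 8740046420223, q_8 = 7·32699843521 + 907803865 = 229806708512 → 8740046420223/229806708512
APPEND 39: p_9 = 39·8740046420223 + 1243645810682 = 342105456199379, q_9 = 39·229806708512 + 32699843521 = 8995161475489 → 342105456199379/8995161475489
APPEND 47: p_10 = 47·342105456199379 + 8740046420223 = 16087696487791036, q_10 = 47·8995161475489 + 229806708512 = 423002396056495 → 16087696487791036/423002396056495
APPEND 3: p_11 = 3·16087696487791036 + 342105456199379 = 48605194919572487, q_11 = 3·423002396056495 + 8995161475489 = 1278002349644974 → 48605194919572487/1278002349644974
APPEND 15: p_12 = 15·48605194919572487 + 16087696487791036 = 745165620281378341, q_12 = 15·1278002349644974 + 423002396056495 = 19593037640731105 → 745165620281378341/19593037640731105
APPEND 11: p_13 = 11·745165620281378341 + 48605194919572487 = 8245427018014734238, q_13 = 11·19593037640731105 + 1278002349644974 = 216801416397687129 → 8245427018014734238/216801416397687129
APPEND 20: p_14 = 20·8245427018014734238 + 745165620281378341 = 165653705980576063101, q_14 = 20·216801416397687129 + 19593037640731105 = 4355621365594473685 → 165653705980576063101/4355621365594473685
APPEND 24: p_15 = 24·165653705980576063101 + 8245427018014734238 = 3983934370551840248662, q_15 = 24·4355621365594473685 + 216801416397687129 = 104751714190665055569 → 3983934370551840248662/104751714190665055569
APPEND 7: p_16 = 7·3983934370551840248662 + 165653705980576063101 = 28053194299843457803735, q_16 = 7·104751714190665055569 + 4355621365594473685 = 737617620700249862668 → 28053194299843457803735/737617620700249862668
APPEND 14: p_17 = 14·28053194299843457803735 + 3983934370551840248662 = 396728654568360249500952, q_17 = 14·737617620700249862668 + 104751714190665055569 = 10431398403994163132921 → 396728654568360249500952/10431398403994163132921

38/1
1179/31
482438/12685
34525745449/907803865
16087696487791036/423002396056495
745165620281378341/19593037640731105
8245427018014734238/216801416397687129
165653705980576063101/4355621365594473685
3983934370551840248662/104751714190665055569
396728654568360249500952/10431398403994163132921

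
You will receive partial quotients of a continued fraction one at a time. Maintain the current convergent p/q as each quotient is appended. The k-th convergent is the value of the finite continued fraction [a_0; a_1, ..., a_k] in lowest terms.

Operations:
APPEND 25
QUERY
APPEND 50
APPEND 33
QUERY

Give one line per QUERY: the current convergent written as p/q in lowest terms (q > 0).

APPEND 25: p_0 = 25·1 + 0 = 25, q_0 = 25·0 + 1 = 1 → 25/1
APPEND 50: p_1 = 50·25 + 1 = 1251, q_1 = 50·1 + 0 = 50 → 1251/50
APPEND 33: p_2 = 33·1251 + 25 = 41308, q_2 = 33·50 + 1 = 1651 → 41308/1651

25/1
41308/1651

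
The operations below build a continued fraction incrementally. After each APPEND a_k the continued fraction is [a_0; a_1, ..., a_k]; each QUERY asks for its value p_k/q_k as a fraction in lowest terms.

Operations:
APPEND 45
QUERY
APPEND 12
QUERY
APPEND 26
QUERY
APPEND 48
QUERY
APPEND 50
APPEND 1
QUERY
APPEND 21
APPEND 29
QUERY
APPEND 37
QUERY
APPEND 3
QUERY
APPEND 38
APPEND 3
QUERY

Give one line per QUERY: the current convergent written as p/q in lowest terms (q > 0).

45/1
541/12
14111/313
677869/15036
34585430/767149
22080431569/489772167
817736169644/18138432421
2475288940501/54905069430
287111436666547/6368498281713

APPEND 45: p_0 = 45·1 + 0 = 45, q_0 = 45·0 + 1 = 1 → 45/1
APPEND 12: p_1 = 12·45 + 1 = 541, q_1 = 12·1 + 0 = 12 → 541/12
APPEND 26: p_2 = 26·541 + 45 = 14111, q_2 = 26·12 + 1 = 313 → 14111/313
APPEND 48: p_3 = 48·14111 + 541 = 677869, q_3 = 48·313 + 12 = 15036 → 677869/15036
APPEND 50: p_4 = 50·677869 + 14111 = 33907561, q_4 = 50·15036 + 313 = 752113 → 33907561/752113
APPEND 1: p_5 = 1·33907561 + 677869 = 34585430, q_5 = 1·752113 + 15036 = 767149 → 34585430/767149
APPEND 21: p_6 = 21·34585430 + 33907561 = 760201591, q_6 = 21·767149 + 752113 = 16862242 → 760201591/16862242
APPEND 29: p_7 = 29·760201591 + 34585430 = 22080431569, q_7 = 29·16862242 + 767149 = 489772167 → 22080431569/489772167
APPEND 37: p_8 = 37·22080431569 + 760201591 = 817736169644, q_8 = 37·489772167 + 16862242 = 18138432421 → 817736169644/18138432421
APPEND 3: p_9 = 3·817736169644 + 22080431569 = 2475288940501, q_9 = 3·18138432421 + 489772167 = 54905069430 → 2475288940501/54905069430
APPEND 38: p_10 = 38·2475288940501 + 817736169644 = 94878715908682, q_10 = 38·54905069430 + 18138432421 = 2104531070761 → 94878715908682/2104531070761
APPEND 3: p_11 = 3·94878715908682 + 2475288940501 = 287111436666547, q_11 = 3·2104531070761 + 54905069430 = 6368498281713 → 287111436666547/6368498281713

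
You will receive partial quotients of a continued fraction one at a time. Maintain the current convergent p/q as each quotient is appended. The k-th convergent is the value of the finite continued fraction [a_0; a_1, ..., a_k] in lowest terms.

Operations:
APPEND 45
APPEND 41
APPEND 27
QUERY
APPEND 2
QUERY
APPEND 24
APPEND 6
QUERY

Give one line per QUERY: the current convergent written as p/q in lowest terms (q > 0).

49887/1108
101620/2257
15034222/333913

APPEND 45: p_0 = 45·1 + 0 = 45, q_0 = 45·0 + 1 = 1 → 45/1
APPEND 41: p_1 = 41·45 + 1 = 1846, q_1 = 41·1 + 0 = 41 → 1846/41
APPEND 27: p_2 = 27·1846 + 45 = 49887, q_2 = 27·41 + 1 = 1108 → 49887/1108
APPEND 2: p_3 = 2·49887 + 1846 = 101620, q_3 = 2·1108 + 41 = 2257 → 101620/2257
APPEND 24: p_4 = 24·101620 + 49887 = 2488767, q_4 = 24·2257 + 1108 = 55276 → 2488767/55276
APPEND 6: p_5 = 6·2488767 + 101620 = 15034222, q_5 = 6·55276 + 2257 = 333913 → 15034222/333913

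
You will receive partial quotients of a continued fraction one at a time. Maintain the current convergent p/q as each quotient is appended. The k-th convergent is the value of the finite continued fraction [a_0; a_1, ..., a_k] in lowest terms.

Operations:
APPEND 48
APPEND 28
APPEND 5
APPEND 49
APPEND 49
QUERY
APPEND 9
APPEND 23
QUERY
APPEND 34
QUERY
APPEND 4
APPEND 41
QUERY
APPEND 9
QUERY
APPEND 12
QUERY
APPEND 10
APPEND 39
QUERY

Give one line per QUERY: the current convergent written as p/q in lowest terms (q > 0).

APPEND 48: p_0 = 48·1 + 0 = 48, q_0 = 48·0 + 1 = 1 → 48/1
APPEND 28: p_1 = 28·48 + 1 = 1345, q_1 = 28·1 + 0 = 28 → 1345/28
APPEND 5: p_2 = 5·1345 + 48 = 6773, q_2 = 5·28 + 1 = 141 → 6773/141
APPEND 49: p_3 = 49·6773 + 1345 = 333222, q_3 = 49·141 + 28 = 6937 → 333222/6937
APPEND 49: p_4 = 49·333222 + 6773 = 16334651, q_4 = 49·6937 + 141 = 340054 → 16334651/340054
APPEND 9: p_5 = 9·16334651 + 333222 = 147345081, q_5 = 9·340054 + 6937 = 3067423 → 147345081/3067423
APPEND 23: p_6 = 23·147345081 + 16334651 = 3405271514, q_6 = 23·3067423 + 340054 = 70890783 → 3405271514/70890783
APPEND 34: p_7 = 34·3405271514 + 147345081 = 115926576557, q_7 = 34·70890783 + 3067423 = 2413354045 → 115926576557/2413354045
APPEND 4: p_8 = 4·115926576557 + 3405271514 = 467111577742, q_8 = 4·2413354045 + 70890783 = 9724306963 → 467111577742/9724306963
APPEND 41: p_9 = 41·467111577742 + 115926576557 = 19267501263979, q_9 = 41·9724306963 + 2413354045 = 401109939528 → 19267501263979/401109939528
APPEND 9: p_10 = 9·19267501263979 + 467111577742 = 173874622953553, q_10 = 9·401109939528 + 9724306963 = 3619713762715 → 173874622953553/3619713762715
APPEND 12: p_11 = 12·173874622953553 + 19267501263979 = 2105762976706615, q_11 = 12·3619713762715 + 401109939528 = 43837675092108 → 2105762976706615/43837675092108
APPEND 10: p_12 = 10·2105762976706615 + 173874622953553 = 21231504390019703, q_12 = 10·43837675092108 + 3619713762715 = 441996464683795 → 21231504390019703/441996464683795
APPEND 39: p_13 = 39·21231504390019703 + 2105762976706615 = 830134434187475032, q_13 = 39·441996464683795 + 43837675092108 = 17281699797760113 → 830134434187475032/17281699797760113

16334651/340054
3405271514/70890783
115926576557/2413354045
19267501263979/401109939528
173874622953553/3619713762715
2105762976706615/43837675092108
830134434187475032/17281699797760113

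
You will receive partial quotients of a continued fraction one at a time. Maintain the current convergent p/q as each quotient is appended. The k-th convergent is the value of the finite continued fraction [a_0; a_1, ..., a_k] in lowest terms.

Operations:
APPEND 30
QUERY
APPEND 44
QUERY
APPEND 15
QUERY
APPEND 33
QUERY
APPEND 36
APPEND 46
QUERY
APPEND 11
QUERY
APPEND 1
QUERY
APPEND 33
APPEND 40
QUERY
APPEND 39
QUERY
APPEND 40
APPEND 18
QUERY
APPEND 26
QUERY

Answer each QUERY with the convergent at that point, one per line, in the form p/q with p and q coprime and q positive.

30/1
1321/44
19845/661
656206/21857
1088246212/36247455
11994351593/399509518
13082597805/435756973
17761885764125/591615342053
693157264880033/23087777829694
500086101922258043/16656936891366328
13029982702459674563/434004461904054341

APPEND 30: p_0 = 30·1 + 0 = 30, q_0 = 30·0 + 1 = 1 → 30/1
APPEND 44: p_1 = 44·30 + 1 = 1321, q_1 = 44·1 + 0 = 44 → 1321/44
APPEND 15: p_2 = 15·1321 + 30 = 19845, q_2 = 15·44 + 1 = 661 → 19845/661
APPEND 33: p_3 = 33·19845 + 1321 = 656206, q_3 = 33·661 + 44 = 21857 → 656206/21857
APPEND 36: p_4 = 36·656206 + 19845 = 23643261, q_4 = 36·21857 + 661 = 787513 → 23643261/787513
APPEND 46: p_5 = 46·23643261 + 656206 = 1088246212, q_5 = 46·787513 + 21857 = 36247455 → 1088246212/36247455
APPEND 11: p_6 = 11·1088246212 + 23643261 = 11994351593, q_6 = 11·36247455 + 787513 = 399509518 → 11994351593/399509518
APPEND 1: p_7 = 1·11994351593 + 1088246212 = 13082597805, q_7 = 1·399509518 + 36247455 = 435756973 → 13082597805/435756973
APPEND 33: p_8 = 33·13082597805 + 11994351593 = 443720079158, q_8 = 33·435756973 + 399509518 = 14779489627 → 443720079158/14779489627
APPEND 40: p_9 = 40·443720079158 + 13082597805 = 17761885764125, q_9 = 40·14779489627 + 435756973 = 591615342053 → 17761885764125/591615342053
APPEND 39: p_10 = 39·17761885764125 + 443720079158 = 693157264880033, q_10 = 39·591615342053 + 14779489627 = 23087777829694 → 693157264880033/23087777829694
APPEND 40: p_11 = 40·693157264880033 + 17761885764125 = 27744052480965445, q_11 = 40·23087777829694 + 591615342053 = 924102728529813 → 27744052480965445/924102728529813
APPEND 18: p_12 = 18·27744052480965445 + 693157264880033 = 500086101922258043, q_12 = 18·924102728529813 + 23087777829694 = 16656936891366328 → 500086101922258043/16656936891366328
APPEND 26: p_13 = 26·500086101922258043 + 27744052480965445 = 13029982702459674563, q_13 = 26·16656936891366328 + 924102728529813 = 434004461904054341 → 13029982702459674563/434004461904054341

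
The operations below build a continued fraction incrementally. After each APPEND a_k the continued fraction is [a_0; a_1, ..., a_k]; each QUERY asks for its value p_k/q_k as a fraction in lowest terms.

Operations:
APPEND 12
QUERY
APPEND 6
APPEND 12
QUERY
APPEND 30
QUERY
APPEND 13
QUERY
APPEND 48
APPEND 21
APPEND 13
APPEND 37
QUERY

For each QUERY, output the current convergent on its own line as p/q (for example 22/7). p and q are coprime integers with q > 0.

12/1
888/73
26713/2196
348157/28621
170211683265/13992619958

APPEND 12: p_0 = 12·1 + 0 = 12, q_0 = 12·0 + 1 = 1 → 12/1
APPEND 6: p_1 = 6·12 + 1 = 73, q_1 = 6·1 + 0 = 6 → 73/6
APPEND 12: p_2 = 12·73 + 12 = 888, q_2 = 12·6 + 1 = 73 → 888/73
APPEND 30: p_3 = 30·888 + 73 = 26713, q_3 = 30·73 + 6 = 2196 → 26713/2196
APPEND 13: p_4 = 13·26713 + 888 = 348157, q_4 = 13·2196 + 73 = 28621 → 348157/28621
APPEND 48: p_5 = 48·348157 + 26713 = 16738249, q_5 = 48·28621 + 2196 = 1376004 → 16738249/1376004
APPEND 21: p_6 = 21·16738249 + 348157 = 351851386, q_6 = 21·1376004 + 28621 = 28924705 → 351851386/28924705
APPEND 13: p_7 = 13·351851386 + 16738249 = 4590806267, q_7 = 13·28924705 + 1376004 = 377397169 → 4590806267/377397169
APPEND 37: p_8 = 37·4590806267 + 351851386 = 170211683265, q_8 = 37·377397169 + 28924705 = 13992619958 → 170211683265/13992619958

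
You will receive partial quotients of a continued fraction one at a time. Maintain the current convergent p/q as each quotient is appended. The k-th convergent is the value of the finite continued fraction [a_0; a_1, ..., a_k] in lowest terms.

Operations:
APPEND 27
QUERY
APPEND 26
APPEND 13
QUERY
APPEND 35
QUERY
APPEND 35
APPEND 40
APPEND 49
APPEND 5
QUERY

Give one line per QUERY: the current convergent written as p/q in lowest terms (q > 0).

APPEND 27: p_0 = 27·1 + 0 = 27, q_0 = 27·0 + 1 = 1 → 27/1
APPEND 26: p_1 = 26·27 + 1 = 703, q_1 = 26·1 + 0 = 26 → 703/26
APPEND 13: p_2 = 13·703 + 27 = 9166, q_2 = 13·26 + 1 = 339 → 9166/339
APPEND 35: p_3 = 35·9166 + 703 = 321513, q_3 = 35·339 + 26 = 11891 → 321513/11891
APPEND 35: p_4 = 35·321513 + 9166 = 11262121, q_4 = 35·11891 + 339 = 416524 → 11262121/416524
APPEND 40: p_5 = 40·11262121 + 321513 = 450806353, q_5 = 40·416524 + 11891 = 16672851 → 450806353/16672851
APPEND 49: p_6 = 49·450806353 + 11262121 = 22100773418, q_6 = 49·16672851 + 416524 = 817386223 → 22100773418/817386223
APPEND 5: p_7 = 5·22100773418 + 450806353 = 110954673443, q_7 = 5·817386223 + 16672851 = 4103603966 → 110954673443/4103603966

27/1
9166/339
321513/11891
110954673443/4103603966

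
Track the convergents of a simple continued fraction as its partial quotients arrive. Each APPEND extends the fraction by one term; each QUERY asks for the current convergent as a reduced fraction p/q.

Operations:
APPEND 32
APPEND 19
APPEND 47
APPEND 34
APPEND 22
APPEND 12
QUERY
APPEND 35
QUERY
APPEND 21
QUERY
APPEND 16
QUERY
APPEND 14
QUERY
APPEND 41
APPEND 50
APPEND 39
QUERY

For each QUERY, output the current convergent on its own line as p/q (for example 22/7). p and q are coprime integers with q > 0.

APPEND 32: p_0 = 32·1 + 0 = 32, q_0 = 32·0 + 1 = 1 → 32/1
APPEND 19: p_1 = 19·32 + 1 = 609, q_1 = 19·1 + 0 = 19 → 609/19
APPEND 47: p_2 = 47·609 + 32 = 28655, q_2 = 47·19 + 1 = 894 → 28655/894
APPEND 34: p_3 = 34·28655 + 609 = 974879, q_3 = 34·894 + 19 = 30415 → 974879/30415
APPEND 22: p_4 = 22·974879 + 28655 = 21475993, q_4 = 22·30415 + 894 = 670024 → 21475993/670024
APPEND 12: p_5 = 12·21475993 + 974879 = 258686795, q_5 = 12·670024 + 30415 = 8070703 → 258686795/8070703
APPEND 35: p_6 = 35·258686795 + 21475993 = 9075513818, q_6 = 35·8070703 + 670024 = 283144629 → 9075513818/283144629
APPEND 21: p_7 = 21·9075513818 + 258686795 = 190844476973, q_7 = 21·283144629 + 8070703 = 5954107912 → 190844476973/5954107912
APPEND 16: p_8 = 16·190844476973 + 9075513818 = 3062587145386, q_8 = 16·5954107912 + 283144629 = 95548871221 → 3062587145386/95548871221
APPEND 14: p_9 = 14·3062587145386 + 190844476973 = 43067064512377, q_9 = 14·95548871221 + 5954107912 = 1343638305006 → 43067064512377/1343638305006
APPEND 41: p_10 = 41·43067064512377 + 3062587145386 = 1768812232152843, q_10 = 41·1343638305006 + 95548871221 = 55184719376467 → 1768812232152843/55184719376467
APPEND 50: p_11 = 50·1768812232152843 + 43067064512377 = 88483678672154527, q_11 = 50·55184719376467 + 1343638305006 = 2760579607128356 → 88483678672154527/2760579607128356
APPEND 39: p_12 = 39·88483678672154527 + 1768812232152843 = 3452632280446179396, q_12 = 39·2760579607128356 + 55184719376467 = 107717789397382351 → 3452632280446179396/107717789397382351

258686795/8070703
9075513818/283144629
190844476973/5954107912
3062587145386/95548871221
43067064512377/1343638305006
3452632280446179396/107717789397382351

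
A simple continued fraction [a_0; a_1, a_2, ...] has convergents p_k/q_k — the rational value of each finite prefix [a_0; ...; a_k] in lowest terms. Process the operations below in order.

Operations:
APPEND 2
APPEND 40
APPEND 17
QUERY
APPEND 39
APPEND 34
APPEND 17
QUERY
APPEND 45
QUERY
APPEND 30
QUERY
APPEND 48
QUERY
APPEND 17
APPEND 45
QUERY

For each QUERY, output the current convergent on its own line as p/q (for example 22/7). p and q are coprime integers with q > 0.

1379/681
31209541/15412398
1406262032/694462957
42219070501/20849301108
2027921646080/1001460916141
1555287839069825/768057280313866

APPEND 2: p_0 = 2·1 + 0 = 2, q_0 = 2·0 + 1 = 1 → 2/1
APPEND 40: p_1 = 40·2 + 1 = 81, q_1 = 40·1 + 0 = 40 → 81/40
APPEND 17: p_2 = 17·81 + 2 = 1379, q_2 = 17·40 + 1 = 681 → 1379/681
APPEND 39: p_3 = 39·1379 + 81 = 53862, q_3 = 39·681 + 40 = 26599 → 53862/26599
APPEND 34: p_4 = 34·53862 + 1379 = 1832687, q_4 = 34·26599 + 681 = 905047 → 1832687/905047
APPEND 17: p_5 = 17·1832687 + 53862 = 31209541, q_5 = 17·905047 + 26599 = 15412398 → 31209541/15412398
APPEND 45: p_6 = 45·31209541 + 1832687 = 1406262032, q_6 = 45·15412398 + 905047 = 694462957 → 1406262032/694462957
APPEND 30: p_7 = 30·1406262032 + 31209541 = 42219070501, q_7 = 30·694462957 + 15412398 = 20849301108 → 42219070501/20849301108
APPEND 48: p_8 = 48·42219070501 + 1406262032 = 2027921646080, q_8 = 48·20849301108 + 694462957 = 1001460916141 → 2027921646080/1001460916141
APPEND 17: p_9 = 17·2027921646080 + 42219070501 = 34516887053861, q_9 = 17·1001460916141 + 20849301108 = 17045684875505 → 34516887053861/17045684875505
APPEND 45: p_10 = 45·34516887053861 + 2027921646080 = 1555287839069825, q_10 = 45·17045684875505 + 1001460916141 = 768057280313866 → 1555287839069825/768057280313866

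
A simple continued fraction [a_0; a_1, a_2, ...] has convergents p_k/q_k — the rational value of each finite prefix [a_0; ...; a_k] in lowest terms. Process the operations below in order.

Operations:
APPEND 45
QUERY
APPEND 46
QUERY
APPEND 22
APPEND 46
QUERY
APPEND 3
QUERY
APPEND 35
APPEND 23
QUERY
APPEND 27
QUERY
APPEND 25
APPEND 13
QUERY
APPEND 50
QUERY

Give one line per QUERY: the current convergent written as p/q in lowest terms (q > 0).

APPEND 45: p_0 = 45·1 + 0 = 45, q_0 = 45·0 + 1 = 1 → 45/1
APPEND 46: p_1 = 46·45 + 1 = 2071, q_1 = 46·1 + 0 = 46 → 2071/46
APPEND 22: p_2 = 22·2071 + 45 = 45607, q_2 = 22·46 + 1 = 1013 → 45607/1013
APPEND 46: p_3 = 46·45607 + 2071 = 2099993, q_3 = 46·1013 + 46 = 46644 → 2099993/46644
APPEND 3: p_4 = 3·2099993 + 45607 = 6345586, q_4 = 3·46644 + 1013 = 140945 → 6345586/140945
APPEND 35: p_5 = 35·6345586 + 2099993 = 224195503, q_5 = 35·140945 + 46644 = 4979719 → 224195503/4979719
APPEND 23: p_6 = 23·224195503 + 6345586 = 5162842155, q_6 = 23·4979719 + 140945 = 114674482 → 5162842155/114674482
APPEND 27: p_7 = 27·5162842155 + 224195503 = 139620933688, q_7 = 27·114674482 + 4979719 = 3101190733 → 139620933688/3101190733
APPEND 25: p_8 = 25·139620933688 + 5162842155 = 3495686184355, q_8 = 25·3101190733 + 114674482 = 77644442807 → 3495686184355/77644442807
APPEND 13: p_9 = 13·3495686184355 + 139620933688 = 45583541330303, q_9 = 13·77644442807 + 3101190733 = 1012478947224 → 45583541330303/1012478947224
APPEND 50: p_10 = 50·45583541330303 + 3495686184355 = 2282672752699505, q_10 = 50·1012478947224 + 77644442807 = 50701591804007 → 2282672752699505/50701591804007

45/1
2071/46
2099993/46644
6345586/140945
5162842155/114674482
139620933688/3101190733
45583541330303/1012478947224
2282672752699505/50701591804007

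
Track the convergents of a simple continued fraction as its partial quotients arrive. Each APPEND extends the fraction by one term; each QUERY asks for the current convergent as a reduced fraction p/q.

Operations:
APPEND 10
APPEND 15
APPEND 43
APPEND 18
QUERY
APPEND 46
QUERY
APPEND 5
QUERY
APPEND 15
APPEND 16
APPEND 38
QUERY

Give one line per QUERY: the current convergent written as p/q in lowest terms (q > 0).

APPEND 10: p_0 = 10·1 + 0 = 10, q_0 = 10·0 + 1 = 1 → 10/1
APPEND 15: p_1 = 15·10 + 1 = 151, q_1 = 15·1 + 0 = 15 → 151/15
APPEND 43: p_2 = 43·151 + 10 = 6503, q_2 = 43·15 + 1 = 646 → 6503/646
APPEND 18: p_3 = 18·6503 + 151 = 117205, q_3 = 18·646 + 15 = 11643 → 117205/11643
APPEND 46: p_4 = 46·117205 + 6503 = 5397933, q_4 = 46·11643 + 646 = 536224 → 5397933/536224
APPEND 5: p_5 = 5·5397933 + 117205 = 27106870, q_5 = 5·536224 + 11643 = 2692763 → 27106870/2692763
APPEND 15: p_6 = 15·27106870 + 5397933 = 412000983, q_6 = 15·2692763 + 536224 = 40927669 → 412000983/40927669
APPEND 16: p_7 = 16·412000983 + 27106870 = 6619122598, q_7 = 16·40927669 + 2692763 = 657535467 → 6619122598/657535467
APPEND 38: p_8 = 38·6619122598 + 412000983 = 251938659707, q_8 = 38·657535467 + 40927669 = 25027275415 → 251938659707/25027275415

117205/11643
5397933/536224
27106870/2692763
251938659707/25027275415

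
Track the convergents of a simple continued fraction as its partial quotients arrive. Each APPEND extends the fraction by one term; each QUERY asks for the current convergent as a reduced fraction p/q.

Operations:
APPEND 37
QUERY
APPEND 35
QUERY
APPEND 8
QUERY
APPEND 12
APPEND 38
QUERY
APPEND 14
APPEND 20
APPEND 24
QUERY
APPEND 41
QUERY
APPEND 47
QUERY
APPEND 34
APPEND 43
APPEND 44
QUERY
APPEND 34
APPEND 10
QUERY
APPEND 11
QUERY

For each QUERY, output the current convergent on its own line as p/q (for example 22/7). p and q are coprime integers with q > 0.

37/1
1296/35
10405/281
4804333/129747
32528363450/878468993
1335015442143/36053755760
62778254144171/1695404989713
4045823420641454125/109262503527109158
1380544806353505199845/37283332980858700868
15323642768181843572867/413834069837178868719

APPEND 37: p_0 = 37·1 + 0 = 37, q_0 = 37·0 + 1 = 1 → 37/1
APPEND 35: p_1 = 35·37 + 1 = 1296, q_1 = 35·1 + 0 = 35 → 1296/35
APPEND 8: p_2 = 8·1296 + 37 = 10405, q_2 = 8·35 + 1 = 281 → 10405/281
APPEND 12: p_3 = 12·10405 + 1296 = 126156, q_3 = 12·281 + 35 = 3407 → 126156/3407
APPEND 38: p_4 = 38·126156 + 10405 = 4804333, q_4 = 38·3407 + 281 = 129747 → 4804333/129747
APPEND 14: p_5 = 14·4804333 + 126156 = 67386818, q_5 = 14·129747 + 3407 = 1819865 → 67386818/1819865
APPEND 20: p_6 = 20·67386818 + 4804333 = 1352540693, q_6 = 20·1819865 + 129747 = 36527047 → 1352540693/36527047
APPEND 24: p_7 = 24·1352540693 + 67386818 = 32528363450, q_7 = 24·36527047 + 1819865 = 878468993 → 32528363450/878468993
APPEND 41: p_8 = 41·32528363450 + 1352540693 = 1335015442143, q_8 = 41·878468993 + 36527047 = 36053755760 → 1335015442143/36053755760
APPEND 47: p_9 = 47·1335015442143 + 32528363450 = 62778254144171, q_9 = 47·36053755760 + 878468993 = 1695404989713 → 62778254144171/1695404989713
APPEND 34: p_10 = 34·62778254144171 + 1335015442143 = 2135795656343957, q_10 = 34·1695404989713 + 36053755760 = 57679823406002 → 2135795656343957/57679823406002
APPEND 43: p_11 = 43·2135795656343957 + 62778254144171 = 91901991476934322, q_11 = 43·57679823406002 + 1695404989713 = 2481927811447799 → 91901991476934322/2481927811447799
APPEND 44: p_12 = 44·91901991476934322 + 2135795656343957 = 4045823420641454125, q_12 = 44·2481927811447799 + 57679823406002 = 109262503527109158 → 4045823420641454125/109262503527109158
APPEND 34: p_13 = 34·4045823420641454125 + 91901991476934322 = 137649898293286374572, q_13 = 34·109262503527109158 + 2481927811447799 = 3717407047733159171 → 137649898293286374572/3717407047733159171
APPEND 10: p_14 = 10·137649898293286374572 + 4045823420641454125 = 1380544806353505199845, q_14 = 10·3717407047733159171 + 109262503527109158 = 37283332980858700868 → 1380544806353505199845/37283332980858700868
APPEND 11: p_15 = 11·1380544806353505199845 + 137649898293286374572 = 15323642768181843572867, q_15 = 11·37283332980858700868 + 3717407047733159171 = 413834069837178868719 → 15323642768181843572867/413834069837178868719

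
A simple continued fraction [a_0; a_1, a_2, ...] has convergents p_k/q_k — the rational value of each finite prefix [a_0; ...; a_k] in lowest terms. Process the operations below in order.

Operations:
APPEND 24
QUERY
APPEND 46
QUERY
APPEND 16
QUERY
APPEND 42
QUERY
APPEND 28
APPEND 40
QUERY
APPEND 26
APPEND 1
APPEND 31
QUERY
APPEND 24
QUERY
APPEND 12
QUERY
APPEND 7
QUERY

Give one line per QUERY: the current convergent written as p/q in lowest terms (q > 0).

24/1
1105/46
17704/737
744673/31000
835486593/34780480
721692723295/30043353824
17343204365639/721980433473
208840145110963/8693808555500
1479224220142380/61578640321973

APPEND 24: p_0 = 24·1 + 0 = 24, q_0 = 24·0 + 1 = 1 → 24/1
APPEND 46: p_1 = 46·24 + 1 = 1105, q_1 = 46·1 + 0 = 46 → 1105/46
APPEND 16: p_2 = 16·1105 + 24 = 17704, q_2 = 16·46 + 1 = 737 → 17704/737
APPEND 42: p_3 = 42·17704 + 1105 = 744673, q_3 = 42·737 + 46 = 31000 → 744673/31000
APPEND 28: p_4 = 28·744673 + 17704 = 20868548, q_4 = 28·31000 + 737 = 868737 → 20868548/868737
APPEND 40: p_5 = 40·20868548 + 744673 = 835486593, q_5 = 40·868737 + 31000 = 34780480 → 835486593/34780480
APPEND 26: p_6 = 26·835486593 + 20868548 = 21743519966, q_6 = 26·34780480 + 868737 = 905161217 → 21743519966/905161217
APPEND 1: p_7 = 1·21743519966 + 835486593 = 22579006559, q_7 = 1·905161217 + 34780480 = 939941697 → 22579006559/939941697
APPEND 31: p_8 = 31·22579006559 + 21743519966 = 721692723295, q_8 = 31·939941697 + 905161217 = 30043353824 → 721692723295/30043353824
APPEND 24: p_9 = 24·721692723295 + 22579006559 = 17343204365639, q_9 = 24·30043353824 + 939941697 = 721980433473 → 17343204365639/721980433473
APPEND 12: p_10 = 12·17343204365639 + 721692723295 = 208840145110963, q_10 = 12·721980433473 + 30043353824 = 8693808555500 → 208840145110963/8693808555500
APPEND 7: p_11 = 7·208840145110963 + 17343204365639 = 1479224220142380, q_11 = 7·8693808555500 + 721980433473 = 61578640321973 → 1479224220142380/61578640321973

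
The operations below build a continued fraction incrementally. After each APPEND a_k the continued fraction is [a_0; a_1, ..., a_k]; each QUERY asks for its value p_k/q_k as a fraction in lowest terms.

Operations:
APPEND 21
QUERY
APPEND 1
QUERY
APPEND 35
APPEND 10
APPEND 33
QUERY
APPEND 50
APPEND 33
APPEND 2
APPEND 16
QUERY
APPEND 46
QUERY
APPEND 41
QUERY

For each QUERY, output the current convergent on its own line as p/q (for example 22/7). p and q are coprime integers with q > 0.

APPEND 21: p_0 = 21·1 + 0 = 21, q_0 = 21·0 + 1 = 1 → 21/1
APPEND 1: p_1 = 1·21 + 1 = 22, q_1 = 1·1 + 0 = 1 → 22/1
APPEND 35: p_2 = 35·22 + 21 = 791, q_2 = 35·1 + 1 = 36 → 791/36
APPEND 10: p_3 = 10·791 + 22 = 7932, q_3 = 10·36 + 1 = 361 → 7932/361
APPEND 33: p_4 = 33·7932 + 791 = 262547, q_4 = 33·361 + 36 = 11949 → 262547/11949
APPEND 50: p_5 = 50·262547 + 7932 = 13135282, q_5 = 50·11949 + 361 = 597811 → 13135282/597811
APPEND 33: p_6 = 33·13135282 + 262547 = 433726853, q_6 = 33·597811 + 11949 = 19739712 → 433726853/19739712
APPEND 2: p_7 = 2·433726853 + 13135282 = 880588988, q_7 = 2·19739712 + 597811 = 40077235 → 880588988/40077235
APPEND 16: p_8 = 16·880588988 + 433726853 = 14523150661, q_8 = 16·40077235 + 19739712 = 660975472 → 14523150661/660975472
APPEND 46: p_9 = 46·14523150661 + 880588988 = 668945519394, q_9 = 46·660975472 + 40077235 = 30444948947 → 668945519394/30444948947
APPEND 41: p_10 = 41·668945519394 + 14523150661 = 27441289445815, q_10 = 41·30444948947 + 660975472 = 1248903882299 → 27441289445815/1248903882299

21/1
22/1
262547/11949
14523150661/660975472
668945519394/30444948947
27441289445815/1248903882299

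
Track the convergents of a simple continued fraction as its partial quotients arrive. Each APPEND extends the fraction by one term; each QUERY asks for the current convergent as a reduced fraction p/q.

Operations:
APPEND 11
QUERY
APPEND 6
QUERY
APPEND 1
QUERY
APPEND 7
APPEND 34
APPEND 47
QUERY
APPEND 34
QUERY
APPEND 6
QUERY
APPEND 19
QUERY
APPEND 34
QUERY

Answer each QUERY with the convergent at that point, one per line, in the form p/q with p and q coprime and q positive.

11/1
67/6
78/7
983853/88274
33471922/3003193
201815385/18107432
3867964237/347044401
131712599443/11817617066

APPEND 11: p_0 = 11·1 + 0 = 11, q_0 = 11·0 + 1 = 1 → 11/1
APPEND 6: p_1 = 6·11 + 1 = 67, q_1 = 6·1 + 0 = 6 → 67/6
APPEND 1: p_2 = 1·67 + 11 = 78, q_2 = 1·6 + 1 = 7 → 78/7
APPEND 7: p_3 = 7·78 + 67 = 613, q_3 = 7·7 + 6 = 55 → 613/55
APPEND 34: p_4 = 34·613 + 78 = 20920, q_4 = 34·55 + 7 = 1877 → 20920/1877
APPEND 47: p_5 = 47·20920 + 613 = 983853, q_5 = 47·1877 + 55 = 88274 → 983853/88274
APPEND 34: p_6 = 34·983853 + 20920 = 33471922, q_6 = 34·88274 + 1877 = 3003193 → 33471922/3003193
APPEND 6: p_7 = 6·33471922 + 983853 = 201815385, q_7 = 6·3003193 + 88274 = 18107432 → 201815385/18107432
APPEND 19: p_8 = 19·201815385 + 33471922 = 3867964237, q_8 = 19·18107432 + 3003193 = 347044401 → 3867964237/347044401
APPEND 34: p_9 = 34·3867964237 + 201815385 = 131712599443, q_9 = 34·347044401 + 18107432 = 11817617066 → 131712599443/11817617066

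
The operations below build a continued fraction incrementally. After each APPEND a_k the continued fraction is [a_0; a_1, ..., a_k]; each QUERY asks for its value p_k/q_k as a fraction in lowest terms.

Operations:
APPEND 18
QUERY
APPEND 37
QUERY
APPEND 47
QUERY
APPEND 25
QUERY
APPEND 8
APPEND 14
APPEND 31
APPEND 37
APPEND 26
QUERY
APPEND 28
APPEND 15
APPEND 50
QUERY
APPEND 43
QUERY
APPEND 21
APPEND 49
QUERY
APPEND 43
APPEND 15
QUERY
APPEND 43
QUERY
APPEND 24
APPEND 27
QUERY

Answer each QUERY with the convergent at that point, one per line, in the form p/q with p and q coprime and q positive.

18/1
667/37
31367/1740
784842/43537
2669080868825/148060085707
56335901939423443/3125082708042546
2423569004697701019/134440975072568125
2499036534033663798277/138627333377439253504
1615141870260755680859572/89595653145214237361149
69558609943460942411432349/3858576886965001326403250
45187146683803192028402802945/2506635482275206645244460273

APPEND 18: p_0 = 18·1 + 0 = 18, q_0 = 18·0 + 1 = 1 → 18/1
APPEND 37: p_1 = 37·18 + 1 = 667, q_1 = 37·1 + 0 = 37 → 667/37
APPEND 47: p_2 = 47·667 + 18 = 31367, q_2 = 47·37 + 1 = 1740 → 31367/1740
APPEND 25: p_3 = 25·31367 + 667 = 784842, q_3 = 25·1740 + 37 = 43537 → 784842/43537
APPEND 8: p_4 = 8·784842 + 31367 = 6310103, q_4 = 8·43537 + 1740 = 350036 → 6310103/350036
APPEND 14: p_5 = 14·6310103 + 784842 = 89126284, q_5 = 14·350036 + 43537 = 4944041 → 89126284/4944041
APPEND 31: p_6 = 31·89126284 + 6310103 = 2769224907, q_6 = 31·4944041 + 350036 = 153615307 → 2769224907/153615307
APPEND 37: p_7 = 37·2769224907 + 89126284 = 102550447843, q_7 = 37·153615307 + 4944041 = 5688710400 → 102550447843/5688710400
APPEND 26: p_8 = 26·102550447843 + 2769224907 = 2669080868825, q_8 = 26·5688710400 + 153615307 = 148060085707 → 2669080868825/148060085707
APPEND 28: p_9 = 28·2669080868825 + 102550447843 = 74836814774943, q_9 = 28·148060085707 + 5688710400 = 4151371110196 → 74836814774943/4151371110196
APPEND 15: p_10 = 15·74836814774943 + 2669080868825 = 1125221302492970, q_10 = 15·4151371110196 + 148060085707 = 62418626738647 → 1125221302492970/62418626738647
APPEND 50: p_11 = 50·1125221302492970 + 74836814774943 = 56335901939423443, q_11 = 50·62418626738647 + 4151371110196 = 3125082708042546 → 56335901939423443/3125082708042546
APPEND 43: p_12 = 43·56335901939423443 + 1125221302492970 = 2423569004697701019, q_12 = 43·3125082708042546 + 62418626738647 = 134440975072568125 → 2423569004697701019/134440975072568125
APPEND 21: p_13 = 21·2423569004697701019 + 56335901939423443 = 50951285000591144842, q_13 = 21·134440975072568125 + 3125082708042546 = 2826385559231973171 → 50951285000591144842/2826385559231973171
APPEND 49: p_14 = 49·50951285000591144842 + 2423569004697701019 = 2499036534033663798277, q_14 = 49·2826385559231973171 + 134440975072568125 = 138627333377439253504 → 2499036534033663798277/138627333377439253504
APPEND 43: p_15 = 43·2499036534033663798277 + 50951285000591144842 = 107509522248448134470753, q_15 = 43·138627333377439253504 + 2826385559231973171 = 5963801720789119873843 → 107509522248448134470753/5963801720789119873843
APPEND 15: p_16 = 15·107509522248448134470753 + 2499036534033663798277 = 1615141870260755680859572, q_16 = 15·5963801720789119873843 + 138627333377439253504 = 89595653145214237361149 → 1615141870260755680859572/89595653145214237361149
APPEND 43: p_17 = 43·1615141870260755680859572 + 107509522248448134470753 = 69558609943460942411432349, q_17 = 43·89595653145214237361149 + 5963801720789119873843 = 3858576886965001326403250 → 69558609943460942411432349/3858576886965001326403250
APPEND 24: p_18 = 24·69558609943460942411432349 + 1615141870260755680859572 = 1671021780513323373555235948, q_18 = 24·3858576886965001326403250 + 89595653145214237361149 = 92695440940305246071039149 → 1671021780513323373555235948/92695440940305246071039149
APPEND 27: p_19 = 27·1671021780513323373555235948 + 69558609943460942411432349 = 45187146683803192028402802945, q_19 = 27·92695440940305246071039149 + 3858576886965001326403250 = 2506635482275206645244460273 → 45187146683803192028402802945/2506635482275206645244460273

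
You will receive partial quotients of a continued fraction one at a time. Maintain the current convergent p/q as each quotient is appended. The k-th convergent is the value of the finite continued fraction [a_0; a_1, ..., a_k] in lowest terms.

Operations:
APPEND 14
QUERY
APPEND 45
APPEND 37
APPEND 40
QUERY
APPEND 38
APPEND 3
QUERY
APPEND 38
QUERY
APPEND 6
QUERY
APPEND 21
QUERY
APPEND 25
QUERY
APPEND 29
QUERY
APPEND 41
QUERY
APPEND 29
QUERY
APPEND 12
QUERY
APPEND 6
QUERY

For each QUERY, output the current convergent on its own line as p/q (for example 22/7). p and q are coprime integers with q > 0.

14/1
935071/66685
107603248/7673773
4124479483/294139070
24854480146/1772508193
526068562549/37516811123
13176568543871/939692786268
382646556334808/27288607612895
15701685378270999/1119772604914963
455731522526193779/32500694150146822
5484479955692596347/391128102406676827
33362611256681771861/2379269308590207784

APPEND 14: p_0 = 14·1 + 0 = 14, q_0 = 14·0 + 1 = 1 → 14/1
APPEND 45: p_1 = 45·14 + 1 = 631, q_1 = 45·1 + 0 = 45 → 631/45
APPEND 37: p_2 = 37·631 + 14 = 23361, q_2 = 37·45 + 1 = 1666 → 23361/1666
APPEND 40: p_3 = 40·23361 + 631 = 935071, q_3 = 40·1666 + 45 = 66685 → 935071/66685
APPEND 38: p_4 = 38·935071 + 23361 = 35556059, q_4 = 38·66685 + 1666 = 2535696 → 35556059/2535696
APPEND 3: p_5 = 3·35556059 + 935071 = 107603248, q_5 = 3·2535696 + 66685 = 7673773 → 107603248/7673773
APPEND 38: p_6 = 38·107603248 + 35556059 = 4124479483, q_6 = 38·7673773 + 2535696 = 294139070 → 4124479483/294139070
APPEND 6: p_7 = 6·4124479483 + 107603248 = 24854480146, q_7 = 6·294139070 + 7673773 = 1772508193 → 24854480146/1772508193
APPEND 21: p_8 = 21·24854480146 + 4124479483 = 526068562549, q_8 = 21·1772508193 + 294139070 = 37516811123 → 526068562549/37516811123
APPEND 25: p_9 = 25·526068562549 + 24854480146 = 13176568543871, q_9 = 25·37516811123 + 1772508193 = 939692786268 → 13176568543871/939692786268
APPEND 29: p_10 = 29·13176568543871 + 526068562549 = 382646556334808, q_10 = 29·939692786268 + 37516811123 = 27288607612895 → 382646556334808/27288607612895
APPEND 41: p_11 = 41·382646556334808 + 13176568543871 = 15701685378270999, q_11 = 41·27288607612895 + 939692786268 = 1119772604914963 → 15701685378270999/1119772604914963
APPEND 29: p_12 = 29·15701685378270999 + 382646556334808 = 455731522526193779, q_12 = 29·1119772604914963 + 27288607612895 = 32500694150146822 → 455731522526193779/32500694150146822
APPEND 12: p_13 = 12·455731522526193779 + 15701685378270999 = 5484479955692596347, q_13 = 12·32500694150146822 + 1119772604914963 = 391128102406676827 → 5484479955692596347/391128102406676827
APPEND 6: p_14 = 6·5484479955692596347 + 455731522526193779 = 33362611256681771861, q_14 = 6·391128102406676827 + 32500694150146822 = 2379269308590207784 → 33362611256681771861/2379269308590207784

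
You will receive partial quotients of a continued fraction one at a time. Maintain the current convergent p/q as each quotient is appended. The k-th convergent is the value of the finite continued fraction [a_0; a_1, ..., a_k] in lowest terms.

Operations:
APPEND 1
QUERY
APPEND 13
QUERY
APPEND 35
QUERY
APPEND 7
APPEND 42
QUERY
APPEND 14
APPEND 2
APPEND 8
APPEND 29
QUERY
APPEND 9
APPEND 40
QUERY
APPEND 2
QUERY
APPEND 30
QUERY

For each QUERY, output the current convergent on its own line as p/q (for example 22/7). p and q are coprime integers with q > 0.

APPEND 1: p_0 = 1·1 + 0 = 1, q_0 = 1·0 + 1 = 1 → 1/1
APPEND 13: p_1 = 13·1 + 1 = 14, q_1 = 13·1 + 0 = 13 → 14/13
APPEND 35: p_2 = 35·14 + 1 = 491, q_2 = 35·13 + 1 = 456 → 491/456
APPEND 7: p_3 = 7·491 + 14 = 3451, q_3 = 7·456 + 13 = 3205 → 3451/3205
APPEND 42: p_4 = 42·3451 + 491 = 145433, q_4 = 42·3205 + 456 = 135066 → 145433/135066
APPEND 14: p_5 = 14·145433 + 3451 = 2039513, q_5 = 14·135066 + 3205 = 1894129 → 2039513/1894129
APPEND 2: p_6 = 2·2039513 + 145433 = 4224459, q_6 = 2·1894129 + 135066 = 3923324 → 4224459/3923324
APPEND 8: p_7 = 8·4224459 + 2039513 = 35835185, q_7 = 8·3923324 + 1894129 = 33280721 → 35835185/33280721
APPEND 29: p_8 = 29·35835185 + 4224459 = 1043444824, q_8 = 29·33280721 + 3923324 = 969064233 → 1043444824/969064233
APPEND 9: p_9 = 9·1043444824 + 35835185 = 9426838601, q_9 = 9·969064233 + 33280721 = 8754858818 → 9426838601/8754858818
APPEND 40: p_10 = 40·9426838601 + 1043444824 = 378116988864, q_10 = 40·8754858818 + 969064233 = 351163416953 → 378116988864/351163416953
APPEND 2: p_11 = 2·378116988864 + 9426838601 = 765660816329, q_11 = 2·351163416953 + 8754858818 = 711081692724 → 765660816329/711081692724
APPEND 30: p_12 = 30·765660816329 + 378116988864 = 23347941478734, q_12 = 30·711081692724 + 351163416953 = 21683614198673 → 23347941478734/21683614198673

1/1
14/13
491/456
145433/135066
1043444824/969064233
378116988864/351163416953
765660816329/711081692724
23347941478734/21683614198673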